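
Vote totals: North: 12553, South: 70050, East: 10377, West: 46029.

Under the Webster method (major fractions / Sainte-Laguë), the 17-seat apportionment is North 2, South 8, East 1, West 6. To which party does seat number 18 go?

Priority for the next seat is population ÷ (current seats + 0.5).
Priorities: North 5021.200, South 8241.176, East 6918.000, West 7081.385.
Highest priority: South.

South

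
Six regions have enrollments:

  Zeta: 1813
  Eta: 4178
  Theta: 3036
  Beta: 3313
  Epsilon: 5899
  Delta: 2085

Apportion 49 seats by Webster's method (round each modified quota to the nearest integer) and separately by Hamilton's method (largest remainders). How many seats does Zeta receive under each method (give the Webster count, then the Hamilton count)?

Webster: Zeta 4, Eta 10, Theta 7, Beta 8, Epsilon 15, Delta 5.
Hamilton: Zeta 5, Eta 10, Theta 7, Beta 8, Epsilon 14, Delta 5.
Zeta gets 4 under Webster and 5 under Hamilton.

4 and 5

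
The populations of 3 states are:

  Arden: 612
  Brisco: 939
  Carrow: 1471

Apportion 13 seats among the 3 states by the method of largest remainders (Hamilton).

Standard divisor: 3022 ÷ 13 ≈ 232.462.
Standard quotas: Arden 2.633, Brisco 4.039, Carrow 6.328.
Lower quotas: Arden 2, Brisco 4, Carrow 6 (sum 12, leaving 1 seat).
Remainders in descending order: Arden 0.633, Carrow 0.328, Brisco 0.039.
Largest remainder: Arden receives the extra seat.

Arden 3; Brisco 4; Carrow 6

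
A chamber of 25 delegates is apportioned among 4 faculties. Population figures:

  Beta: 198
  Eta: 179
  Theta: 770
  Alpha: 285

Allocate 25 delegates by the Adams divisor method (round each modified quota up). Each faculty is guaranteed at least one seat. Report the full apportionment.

Standard divisor 1432/25 ≈ 57.28; standard quotas: Beta 3.457, Eta 3.125, Theta 13.443, Alpha 4.976.
Rounding up gives 4, 4, 14, 5 = 27 seats, so the divisor must be adjusted.
With modified divisor 62: modified quotas Beta 3.194, Eta 2.887, Theta 12.419, Alpha 4.597.
Rounding up: Beta 4, Eta 3, Theta 13, Alpha 5 (total 25).

Beta=4; Eta=3; Theta=13; Alpha=5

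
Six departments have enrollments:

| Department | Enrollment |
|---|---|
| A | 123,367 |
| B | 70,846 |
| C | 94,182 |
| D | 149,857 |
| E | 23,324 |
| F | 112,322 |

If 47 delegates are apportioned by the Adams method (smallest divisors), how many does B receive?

Standard divisor 573898/47 ≈ 12210.596; standard quotas: A 10.103, B 5.802, C 7.713, D 12.273, E 1.910, F 9.199.
Rounding up gives 11, 6, 8, 13, 2, 10 = 50 seats, so the divisor must be adjusted.
With modified divisor 13000: modified quotas A 9.490, B 5.450, C 7.245, D 11.527, E 1.794, F 8.640.
Rounding up: A 10, B 6, C 8, D 12, E 2, F 9 (total 47).
B receives 6.

6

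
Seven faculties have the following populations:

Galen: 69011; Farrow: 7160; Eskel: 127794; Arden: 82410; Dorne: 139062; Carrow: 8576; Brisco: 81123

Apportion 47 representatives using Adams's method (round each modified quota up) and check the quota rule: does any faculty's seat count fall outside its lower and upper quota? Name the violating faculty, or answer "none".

none

Standard quotas: Galen 6.296, Farrow 0.653, Eskel 11.660, Arden 7.519, Dorne 12.688, Carrow 0.782, Brisco 7.402.
Adams allocation: Galen 6, Farrow 1, Eskel 12, Arden 8, Dorne 12, Carrow 1, Brisco 7.
Every allocation lies between the lower and upper quota.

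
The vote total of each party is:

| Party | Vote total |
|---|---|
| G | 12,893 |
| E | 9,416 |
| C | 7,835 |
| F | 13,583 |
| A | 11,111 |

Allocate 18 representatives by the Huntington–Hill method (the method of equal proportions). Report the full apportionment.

With divisor 3118: modified quotas G 4.135, E 3.020, C 2.513, F 4.356, A 3.564.
Geometric-mean thresholds: G √(4·5)=4.472, E √(3·4)=3.464, C √(2·3)=2.449, F √(4·5)=4.472, A √(3·4)=3.464.
Each quota rounded against its threshold gives G 4, E 3, C 3, F 4, A 4 (total 18).

G: 4, E: 3, C: 3, F: 4, A: 4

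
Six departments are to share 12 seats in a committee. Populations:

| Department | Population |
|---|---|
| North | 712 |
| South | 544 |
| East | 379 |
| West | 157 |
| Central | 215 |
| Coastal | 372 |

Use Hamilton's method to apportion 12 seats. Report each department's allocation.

North: 3; South: 3; East: 2; West: 1; Central: 1; Coastal: 2

Standard divisor: 2379 ÷ 12 ≈ 198.25.
Standard quotas: North 3.591, South 2.744, East 1.912, West 0.792, Central 1.084, Coastal 1.876.
Lower quotas: North 3, South 2, East 1, West 0, Central 1, Coastal 1 (sum 8, leaving 4 seats).
Remainders in descending order: East 0.912, Coastal 0.876, West 0.792, South 0.744, North 0.591, Central 0.084.
Largest remainders: East, Coastal, West, South receive the extra seats.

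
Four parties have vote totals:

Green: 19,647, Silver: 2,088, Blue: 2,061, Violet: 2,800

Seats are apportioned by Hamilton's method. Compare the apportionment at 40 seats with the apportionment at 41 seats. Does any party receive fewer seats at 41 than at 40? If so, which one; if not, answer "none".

At 40 seats: Green 30, Silver 3, Blue 3, Violet 4.
At 41 seats: Green 30, Silver 3, Blue 3, Violet 5.
No party's allocation decreased.

none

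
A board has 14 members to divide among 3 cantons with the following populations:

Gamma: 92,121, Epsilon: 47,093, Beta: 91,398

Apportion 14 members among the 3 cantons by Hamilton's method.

The standard divisor is 230612/14 ≈ 16472.286.
Standard quotas: Gamma 5.5925, Epsilon 2.8589, Beta 5.5486.
Lower quotas: Gamma 5, Epsilon 2, Beta 5 (sum 12, leaving 2 seats).
Remainders in descending order: Epsilon 0.8589, Gamma 0.5925, Beta 0.5486.
Largest remainders: Epsilon, Gamma receive the extra seats.

Gamma=6, Epsilon=3, Beta=5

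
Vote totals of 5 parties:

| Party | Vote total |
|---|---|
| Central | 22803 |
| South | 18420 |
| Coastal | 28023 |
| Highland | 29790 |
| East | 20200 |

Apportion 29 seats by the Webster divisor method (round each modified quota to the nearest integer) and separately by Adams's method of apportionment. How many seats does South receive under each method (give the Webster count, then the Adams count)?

4 and 5

Webster: Central 6, South 4, Coastal 7, Highland 7, East 5.
Adams: Central 5, South 5, Coastal 7, Highland 7, East 5.
South gets 4 under Webster and 5 under Adams.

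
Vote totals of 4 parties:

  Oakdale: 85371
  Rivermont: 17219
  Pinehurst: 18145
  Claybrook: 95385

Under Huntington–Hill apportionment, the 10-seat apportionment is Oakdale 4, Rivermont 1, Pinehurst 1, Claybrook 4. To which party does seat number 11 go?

Priority for the next seat is population ÷ (√(s·(s+1))).
Priorities: Oakdale 19089.536, Rivermont 12175.672, Pinehurst 12830.453, Claybrook 21328.734.
Highest priority: Claybrook.

Claybrook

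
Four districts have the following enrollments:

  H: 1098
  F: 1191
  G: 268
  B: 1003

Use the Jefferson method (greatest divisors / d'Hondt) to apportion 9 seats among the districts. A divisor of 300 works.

H 3; F 3; G 0; B 3

With modified divisor 300: modified quotas H 3.660, F 3.970, G 0.893, B 3.343.
Rounding down: H 3, F 3, G 0, B 3 (total 9).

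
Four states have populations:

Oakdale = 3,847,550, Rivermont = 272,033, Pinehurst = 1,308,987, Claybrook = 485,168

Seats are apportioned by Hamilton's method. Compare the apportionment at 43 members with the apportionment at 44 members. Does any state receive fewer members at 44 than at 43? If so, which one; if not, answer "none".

At 43 seats: Oakdale 28, Rivermont 2, Pinehurst 9, Claybrook 4.
At 44 seats: Oakdale 29, Rivermont 2, Pinehurst 10, Claybrook 3.
Claybrook drops from 4 to 3.

Claybrook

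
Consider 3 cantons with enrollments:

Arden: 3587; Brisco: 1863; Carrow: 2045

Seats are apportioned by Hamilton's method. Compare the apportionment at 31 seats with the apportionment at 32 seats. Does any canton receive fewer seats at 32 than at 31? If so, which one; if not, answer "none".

At 31 seats: Arden 15, Brisco 8, Carrow 8.
At 32 seats: Arden 15, Brisco 8, Carrow 9.
No canton's allocation decreased.

none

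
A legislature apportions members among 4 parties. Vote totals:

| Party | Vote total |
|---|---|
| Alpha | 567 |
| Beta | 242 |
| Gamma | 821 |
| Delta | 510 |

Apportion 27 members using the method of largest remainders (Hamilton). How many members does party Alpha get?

The standard divisor is 2140/27 ≈ 79.259.
Standard quotas: Alpha 7.154, Beta 3.053, Gamma 10.358, Delta 6.435.
Lower quotas: Alpha 7, Beta 3, Gamma 10, Delta 6 (sum 26, leaving 1 seat).
Remainders in descending order: Delta 0.435, Gamma 0.358, Alpha 0.154, Beta 0.053.
Largest remainder: Delta receives the extra seat.
Alpha receives 7.

7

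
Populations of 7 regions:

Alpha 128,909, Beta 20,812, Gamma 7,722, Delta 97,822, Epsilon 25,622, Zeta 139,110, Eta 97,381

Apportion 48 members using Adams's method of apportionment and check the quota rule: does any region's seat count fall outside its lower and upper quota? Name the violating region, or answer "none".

none

Standard quotas: Alpha 11.960, Beta 1.931, Gamma 0.716, Delta 9.075, Epsilon 2.377, Zeta 12.906, Eta 9.035.
Adams allocation: Alpha 12, Beta 2, Gamma 1, Delta 9, Epsilon 3, Zeta 12, Eta 9.
Every allocation lies between the lower and upper quota.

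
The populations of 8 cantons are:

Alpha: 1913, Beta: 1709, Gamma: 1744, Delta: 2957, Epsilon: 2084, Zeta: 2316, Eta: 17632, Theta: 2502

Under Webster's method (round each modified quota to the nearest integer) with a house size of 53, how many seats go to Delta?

5

Standard divisor 32857/53 ≈ 619.943; standard quotas: Alpha 3.086, Beta 2.757, Gamma 2.813, Delta 4.770, Epsilon 3.362, Zeta 3.736, Eta 28.441, Theta 4.036.
Rounding to the nearest integer gives Alpha 3, Beta 3, Gamma 3, Delta 5, Epsilon 3, Zeta 4, Eta 28, Theta 4 — total 53, matching the house size, so no adjustment is needed.
Delta receives 5.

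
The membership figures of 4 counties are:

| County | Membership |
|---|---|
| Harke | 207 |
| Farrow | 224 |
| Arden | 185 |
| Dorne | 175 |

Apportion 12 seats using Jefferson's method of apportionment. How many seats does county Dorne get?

3

Standard divisor 791/12 ≈ 65.917; standard quotas: Harke 3.140, Farrow 3.398, Arden 2.807, Dorne 2.655.
Rounding down gives 3, 3, 2, 2 = 10 seats, so the divisor must be adjusted.
With modified divisor 57: modified quotas Harke 3.632, Farrow 3.930, Arden 3.246, Dorne 3.070.
Rounding down: Harke 3, Farrow 3, Arden 3, Dorne 3 (total 12).
Dorne receives 3.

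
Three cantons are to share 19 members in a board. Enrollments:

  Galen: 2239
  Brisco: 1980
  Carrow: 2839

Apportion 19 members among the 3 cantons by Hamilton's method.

Standard divisor: 7058 ÷ 19 ≈ 371.474.
Standard quotas: Galen 6.027, Brisco 5.330, Carrow 7.643.
Lower quotas: Galen 6, Brisco 5, Carrow 7 (sum 18, leaving 1 seat).
Remainders in descending order: Carrow 0.643, Brisco 0.330, Galen 0.027.
Largest remainder: Carrow receives the extra seat.

Galen 6, Brisco 5, Carrow 8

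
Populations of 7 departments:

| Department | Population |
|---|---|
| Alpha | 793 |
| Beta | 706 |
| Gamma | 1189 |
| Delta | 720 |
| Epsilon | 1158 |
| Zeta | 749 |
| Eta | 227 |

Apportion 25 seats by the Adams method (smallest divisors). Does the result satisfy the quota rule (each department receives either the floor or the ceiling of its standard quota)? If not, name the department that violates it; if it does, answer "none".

Standard quotas: Alpha 3.577, Beta 3.185, Gamma 5.364, Delta 3.248, Epsilon 5.224, Zeta 3.379, Eta 1.024.
Adams allocation: Alpha 4, Beta 3, Gamma 5, Delta 3, Epsilon 5, Zeta 4, Eta 1.
Every allocation lies between the lower and upper quota.

none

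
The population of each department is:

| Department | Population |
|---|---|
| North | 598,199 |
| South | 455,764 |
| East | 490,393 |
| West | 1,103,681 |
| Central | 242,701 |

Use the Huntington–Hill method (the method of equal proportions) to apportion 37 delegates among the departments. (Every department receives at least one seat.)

North 8; South 6; East 6; West 14; Central 3

With divisor 78049: modified quotas North 7.664, South 5.839, East 6.283, West 14.141, Central 3.110.
Geometric-mean thresholds: North √(7·8)=7.483, South √(5·6)=5.477, East √(6·7)=6.481, West √(14·15)=14.491, Central √(3·4)=3.464.
Each quota rounded against its threshold gives North 8, South 6, East 6, West 14, Central 3 (total 37).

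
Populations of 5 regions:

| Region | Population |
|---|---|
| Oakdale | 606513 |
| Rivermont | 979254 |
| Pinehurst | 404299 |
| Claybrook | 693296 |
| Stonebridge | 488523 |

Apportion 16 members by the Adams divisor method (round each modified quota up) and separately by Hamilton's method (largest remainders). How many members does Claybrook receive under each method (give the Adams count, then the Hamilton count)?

3 and 4

Adams: Oakdale 3, Rivermont 5, Pinehurst 2, Claybrook 3, Stonebridge 3.
Hamilton: Oakdale 3, Rivermont 5, Pinehurst 2, Claybrook 4, Stonebridge 2.
Claybrook gets 3 under Adams and 4 under Hamilton.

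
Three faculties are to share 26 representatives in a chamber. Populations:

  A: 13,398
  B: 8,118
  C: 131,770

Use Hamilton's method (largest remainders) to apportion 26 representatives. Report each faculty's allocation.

A 2, B 2, C 22

The standard divisor is 153286/26 ≈ 5895.615.
Standard quotas: A 2.2725, B 1.3770, C 22.3505.
Lower quotas: A 2, B 1, C 22 (sum 25, leaving 1 seat).
Remainders in descending order: B 0.3770, C 0.3505, A 0.2725.
Largest remainder: B receives the extra seat.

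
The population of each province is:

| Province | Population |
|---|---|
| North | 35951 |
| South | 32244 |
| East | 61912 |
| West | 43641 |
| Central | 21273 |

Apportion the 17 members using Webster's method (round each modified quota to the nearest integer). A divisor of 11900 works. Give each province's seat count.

With modified divisor 11900: modified quotas North 3.021, South 2.710, East 5.203, West 3.667, Central 1.788.
Rounding to the nearest integer: North 3, South 3, East 5, West 4, Central 2 (total 17).

North: 3, South: 3, East: 5, West: 4, Central: 2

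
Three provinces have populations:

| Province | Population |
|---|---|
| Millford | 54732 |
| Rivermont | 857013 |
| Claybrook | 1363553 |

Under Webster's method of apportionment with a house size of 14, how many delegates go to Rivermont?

5

Standard divisor 2275298/14 ≈ 162521.286; standard quotas: Millford 0.337, Rivermont 5.273, Claybrook 8.390.
Rounding to the nearest integer gives 0, 5, 8 = 13 seats, so the divisor must be adjusted.
With modified divisor 158100: modified quotas Millford 0.346, Rivermont 5.421, Claybrook 8.625.
Rounding to the nearest integer: Millford 0, Rivermont 5, Claybrook 9 (total 14).
Rivermont receives 5.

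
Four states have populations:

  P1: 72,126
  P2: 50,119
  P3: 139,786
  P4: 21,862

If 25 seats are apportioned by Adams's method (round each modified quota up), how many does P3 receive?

12

Standard divisor 283893/25 ≈ 11355.72; standard quotas: P1 6.352, P2 4.414, P3 12.310, P4 1.925.
Rounding up gives 7, 5, 13, 2 = 27 seats, so the divisor must be adjusted.
With modified divisor 12300: modified quotas P1 5.864, P2 4.075, P3 11.365, P4 1.777.
Rounding up: P1 6, P2 5, P3 12, P4 2 (total 25).
P3 receives 12.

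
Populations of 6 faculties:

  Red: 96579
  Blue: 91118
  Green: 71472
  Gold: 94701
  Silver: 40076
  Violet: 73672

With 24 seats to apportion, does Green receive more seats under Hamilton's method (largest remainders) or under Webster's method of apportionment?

Hamilton: Red 5, Blue 5, Green 3, Gold 5, Silver 2, Violet 4.
Webster: Red 5, Blue 4, Green 4, Gold 5, Silver 2, Violet 4.
Green gets 3 under Hamilton and 4 under Webster.

Webster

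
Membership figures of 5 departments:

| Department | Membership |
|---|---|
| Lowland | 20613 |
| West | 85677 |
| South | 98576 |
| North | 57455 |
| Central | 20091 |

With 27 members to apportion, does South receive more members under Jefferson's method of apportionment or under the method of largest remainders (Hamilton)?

Jefferson: Lowland 2, West 8, South 10, North 5, Central 2.
Hamilton: Lowland 2, West 8, South 9, North 6, Central 2.
South gets 10 under Jefferson and 9 under Hamilton.

Jefferson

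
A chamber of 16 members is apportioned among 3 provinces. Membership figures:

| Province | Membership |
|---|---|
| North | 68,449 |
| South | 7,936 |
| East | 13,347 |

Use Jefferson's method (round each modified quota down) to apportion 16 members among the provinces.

Standard divisor 89732/16 ≈ 5608.25; standard quotas: North 12.205, South 1.415, East 2.380.
Rounding down gives 12, 1, 2 = 15 seats, so the divisor must be adjusted.
With modified divisor 5100: modified quotas North 13.421, South 1.556, East 2.617.
Rounding down: North 13, South 1, East 2 (total 16).

North: 13, South: 1, East: 2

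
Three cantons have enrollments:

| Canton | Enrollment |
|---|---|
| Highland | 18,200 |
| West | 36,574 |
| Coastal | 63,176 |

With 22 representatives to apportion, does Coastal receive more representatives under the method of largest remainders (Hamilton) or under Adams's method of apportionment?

Hamilton: Highland 3, West 7, Coastal 12.
Adams: Highland 4, West 7, Coastal 11.
Coastal gets 12 under Hamilton and 11 under Adams.

Hamilton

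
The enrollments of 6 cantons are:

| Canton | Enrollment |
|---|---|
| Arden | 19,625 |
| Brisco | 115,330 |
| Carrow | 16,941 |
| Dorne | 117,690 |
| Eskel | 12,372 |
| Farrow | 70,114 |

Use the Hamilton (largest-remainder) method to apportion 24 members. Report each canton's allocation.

Arden 1, Brisco 8, Carrow 1, Dorne 8, Eskel 1, Farrow 5

Standard divisor: 352072 ÷ 24 ≈ 14669.667.
Standard quotas: Arden 1.3378, Brisco 7.8618, Carrow 1.1548, Dorne 8.0227, Eskel 0.8434, Farrow 4.7795.
Lower quotas: Arden 1, Brisco 7, Carrow 1, Dorne 8, Eskel 0, Farrow 4 (sum 21, leaving 3 seats).
Remainders in descending order: Brisco 0.8618, Eskel 0.8434, Farrow 0.7795, Arden 0.3378, Carrow 0.1548, Dorne 0.0227.
The surplus seats go to Brisco, Eskel, Farrow.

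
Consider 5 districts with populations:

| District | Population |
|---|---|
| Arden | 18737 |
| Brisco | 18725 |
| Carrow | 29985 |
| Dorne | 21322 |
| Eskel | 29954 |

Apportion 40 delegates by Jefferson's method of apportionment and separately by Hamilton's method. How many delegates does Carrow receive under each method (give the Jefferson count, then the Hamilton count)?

11 and 10

Jefferson: Arden 6, Brisco 6, Carrow 11, Dorne 7, Eskel 10.
Hamilton: Arden 7, Brisco 6, Carrow 10, Dorne 7, Eskel 10.
Carrow gets 11 under Jefferson and 10 under Hamilton.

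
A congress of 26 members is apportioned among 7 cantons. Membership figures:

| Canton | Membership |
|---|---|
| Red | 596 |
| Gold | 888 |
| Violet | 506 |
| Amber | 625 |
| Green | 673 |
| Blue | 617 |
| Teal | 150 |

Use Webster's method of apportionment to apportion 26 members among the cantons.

Red=4, Gold=6, Violet=3, Amber=4, Green=4, Blue=4, Teal=1

Standard divisor 4055/26 ≈ 155.962; standard quotas: Red 3.821, Gold 5.694, Violet 3.244, Amber 4.007, Green 4.315, Blue 3.956, Teal 0.962.
Rounding to the nearest integer gives Red 4, Gold 6, Violet 3, Amber 4, Green 4, Blue 4, Teal 1 — total 26, matching the house size, so no adjustment is needed.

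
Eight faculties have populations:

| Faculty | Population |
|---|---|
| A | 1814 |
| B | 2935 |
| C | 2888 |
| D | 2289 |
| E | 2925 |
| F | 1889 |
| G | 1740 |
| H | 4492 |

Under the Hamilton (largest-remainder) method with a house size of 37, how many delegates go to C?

Total 20972; standard divisor 20972/37 ≈ 566.811.
Standard quotas: A 3.200, B 5.178, C 5.095, D 4.038, E 5.160, F 3.333, G 3.070, H 7.925.
Lower quotas: A 3, B 5, C 5, D 4, E 5, F 3, G 3, H 7 (sum 35, leaving 2 seats).
Remainders in descending order: H 0.925, F 0.333, A 0.200, B 0.178, E 0.160, C 0.095, G 0.070, D 0.038.
Largest remainders: H, F receive the extra seats.
C receives 5.

5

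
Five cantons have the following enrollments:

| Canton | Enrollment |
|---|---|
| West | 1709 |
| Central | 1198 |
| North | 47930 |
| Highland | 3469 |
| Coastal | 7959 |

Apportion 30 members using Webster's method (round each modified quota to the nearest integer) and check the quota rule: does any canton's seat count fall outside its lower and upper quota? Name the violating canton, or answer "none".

Standard quotas: West 0.823, Central 0.577, North 23.093, Highland 1.671, Coastal 3.835.
Webster allocation: West 1, Central 1, North 22, Highland 2, Coastal 4.
North has quota 23.093 (lower 23, upper 24) but receives 22 — outside the quota interval.

North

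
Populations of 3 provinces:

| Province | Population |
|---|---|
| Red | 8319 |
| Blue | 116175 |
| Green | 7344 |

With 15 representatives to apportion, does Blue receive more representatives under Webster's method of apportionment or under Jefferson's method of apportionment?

Webster: Red 1, Blue 13, Green 1.
Jefferson: Red 1, Blue 14, Green 0.
Blue gets 13 under Webster and 14 under Jefferson.

Jefferson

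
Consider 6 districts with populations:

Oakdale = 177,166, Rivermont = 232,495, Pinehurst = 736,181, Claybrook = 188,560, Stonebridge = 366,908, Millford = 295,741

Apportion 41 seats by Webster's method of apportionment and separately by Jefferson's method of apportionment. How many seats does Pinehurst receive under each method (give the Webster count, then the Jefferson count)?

15 and 16

Webster: Oakdale 4, Rivermont 5, Pinehurst 15, Claybrook 4, Stonebridge 7, Millford 6.
Jefferson: Oakdale 3, Rivermont 5, Pinehurst 16, Claybrook 4, Stonebridge 7, Millford 6.
Pinehurst gets 15 under Webster and 16 under Jefferson.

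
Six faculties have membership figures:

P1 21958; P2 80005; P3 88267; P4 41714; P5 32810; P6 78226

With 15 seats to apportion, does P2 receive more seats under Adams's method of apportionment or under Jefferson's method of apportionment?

Jefferson

Adams: P1 1, P2 3, P3 4, P4 2, P5 2, P6 3.
Jefferson: P1 1, P2 4, P3 4, P4 2, P5 1, P6 3.
P2 gets 3 under Adams and 4 under Jefferson.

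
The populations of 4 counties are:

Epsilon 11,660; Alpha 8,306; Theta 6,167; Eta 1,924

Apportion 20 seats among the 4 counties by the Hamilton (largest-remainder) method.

Epsilon 8, Alpha 6, Theta 5, Eta 1

Standard divisor: 28057 ÷ 20 ≈ 1402.85.
Standard quotas: Epsilon 8.3117, Alpha 5.9208, Theta 4.3961, Eta 1.3715.
Lower quotas: Epsilon 8, Alpha 5, Theta 4, Eta 1 (sum 18, leaving 2 seats).
Remainders in descending order: Alpha 0.9208, Theta 0.3961, Eta 0.3715, Epsilon 0.3117.
The surplus seats go to Alpha, Theta.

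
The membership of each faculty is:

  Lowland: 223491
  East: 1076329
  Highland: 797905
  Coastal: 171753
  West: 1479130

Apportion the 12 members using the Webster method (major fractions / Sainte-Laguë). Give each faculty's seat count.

Standard divisor 3748608/12 ≈ 312384; standard quotas: Lowland 0.715, East 3.446, Highland 2.554, Coastal 0.550, West 4.735.
Rounding to the nearest integer gives 1, 3, 3, 1, 5 = 13 seats, so the divisor must be adjusted.
With modified divisor 323900: modified quotas Lowland 0.690, East 3.323, Highland 2.463, Coastal 0.530, West 4.567.
Rounding to the nearest integer: Lowland 1, East 3, Highland 2, Coastal 1, West 5 (total 12).

Lowland: 1; East: 3; Highland: 2; Coastal: 1; West: 5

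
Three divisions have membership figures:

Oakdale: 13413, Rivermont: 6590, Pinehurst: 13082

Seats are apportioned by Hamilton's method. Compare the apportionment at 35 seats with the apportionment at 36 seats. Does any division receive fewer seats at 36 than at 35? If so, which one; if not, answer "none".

At 35 seats: Oakdale 14, Rivermont 7, Pinehurst 14.
At 36 seats: Oakdale 15, Rivermont 7, Pinehurst 14.
No division's allocation decreased.

none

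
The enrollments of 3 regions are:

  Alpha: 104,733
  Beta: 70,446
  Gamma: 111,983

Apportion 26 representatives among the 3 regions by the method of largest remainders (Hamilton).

Total 287162; standard divisor 287162/26 ≈ 11044.692.
Standard quotas: Alpha 9.4827, Beta 6.3783, Gamma 10.1391.
Lower quotas: Alpha 9, Beta 6, Gamma 10 (sum 25, leaving 1 seat).
Remainders in descending order: Alpha 0.4827, Beta 0.3783, Gamma 0.1391.
The surplus seat goes to Alpha.

Alpha 10, Beta 6, Gamma 10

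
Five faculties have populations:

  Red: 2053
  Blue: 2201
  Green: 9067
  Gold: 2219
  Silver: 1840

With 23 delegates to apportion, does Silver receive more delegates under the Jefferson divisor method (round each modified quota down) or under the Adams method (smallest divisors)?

Adams

Jefferson: Red 2, Blue 3, Green 13, Gold 3, Silver 2.
Adams: Red 3, Blue 3, Green 11, Gold 3, Silver 3.
Silver gets 2 under Jefferson and 3 under Adams.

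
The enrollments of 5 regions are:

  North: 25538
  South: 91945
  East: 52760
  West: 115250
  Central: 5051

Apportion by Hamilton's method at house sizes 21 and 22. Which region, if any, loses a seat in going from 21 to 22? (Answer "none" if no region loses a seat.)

none

At 21 seats: North 2, South 7, East 4, West 8, Central 0.
At 22 seats: North 2, South 7, East 4, West 9, Central 0.
No region's allocation decreased.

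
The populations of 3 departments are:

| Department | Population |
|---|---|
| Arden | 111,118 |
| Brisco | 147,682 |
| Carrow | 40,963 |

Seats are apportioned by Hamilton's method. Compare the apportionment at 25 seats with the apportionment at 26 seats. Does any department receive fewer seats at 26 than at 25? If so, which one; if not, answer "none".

Carrow

At 25 seats: Arden 9, Brisco 12, Carrow 4.
At 26 seats: Arden 10, Brisco 13, Carrow 3.
Carrow drops from 4 to 3.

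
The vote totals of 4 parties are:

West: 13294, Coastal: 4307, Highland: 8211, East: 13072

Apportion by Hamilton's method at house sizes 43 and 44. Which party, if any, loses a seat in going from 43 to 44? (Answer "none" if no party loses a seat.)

none

At 43 seats: West 15, Coastal 5, Highland 9, East 14.
At 44 seats: West 15, Coastal 5, Highland 9, East 15.
No party's allocation decreased.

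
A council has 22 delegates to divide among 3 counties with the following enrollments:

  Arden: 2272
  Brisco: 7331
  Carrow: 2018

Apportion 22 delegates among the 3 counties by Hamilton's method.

Standard divisor: 11621 ÷ 22 ≈ 528.227.
Standard quotas: Arden 4.3012, Brisco 13.8785, Carrow 3.8203.
Lower quotas: Arden 4, Brisco 13, Carrow 3 (sum 20, leaving 2 seats).
Remainders in descending order: Brisco 0.8785, Carrow 0.8203, Arden 0.3012.
The surplus seats go to Brisco, Carrow.

Arden 4, Brisco 14, Carrow 4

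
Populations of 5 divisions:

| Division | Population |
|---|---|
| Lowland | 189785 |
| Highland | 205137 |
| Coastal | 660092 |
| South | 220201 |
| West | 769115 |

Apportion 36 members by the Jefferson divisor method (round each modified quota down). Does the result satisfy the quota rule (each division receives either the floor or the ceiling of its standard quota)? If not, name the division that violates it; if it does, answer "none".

none

Standard quotas: Lowland 3.342, Highland 3.612, Coastal 11.624, South 3.878, West 13.544.
Jefferson allocation: Lowland 3, Highland 3, Coastal 12, South 4, West 14.
Every allocation lies between the lower and upper quota.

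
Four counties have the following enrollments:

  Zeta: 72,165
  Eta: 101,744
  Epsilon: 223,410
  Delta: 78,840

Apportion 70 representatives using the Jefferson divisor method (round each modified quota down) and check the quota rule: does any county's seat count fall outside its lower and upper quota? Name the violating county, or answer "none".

Standard quotas: Zeta 10.609, Eta 14.957, Epsilon 32.843, Delta 11.590.
Jefferson allocation: Zeta 10, Eta 15, Epsilon 34, Delta 11.
Epsilon has quota 32.843 (lower 32, upper 33) but receives 34 — outside the quota interval.

Epsilon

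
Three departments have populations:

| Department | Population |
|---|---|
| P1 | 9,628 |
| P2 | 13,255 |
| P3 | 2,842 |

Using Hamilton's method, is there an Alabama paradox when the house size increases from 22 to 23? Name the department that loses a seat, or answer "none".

At 22 seats: P1 8, P2 11, P3 3.
At 23 seats: P1 9, P2 12, P3 2.
P3 drops from 3 to 2.

P3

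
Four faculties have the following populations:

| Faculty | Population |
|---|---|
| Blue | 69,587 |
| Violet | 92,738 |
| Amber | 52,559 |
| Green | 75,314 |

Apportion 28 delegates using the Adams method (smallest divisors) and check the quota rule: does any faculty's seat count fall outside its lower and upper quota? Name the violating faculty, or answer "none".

none

Standard quotas: Blue 6.714, Violet 8.948, Amber 5.071, Green 7.267.
Adams allocation: Blue 7, Violet 9, Amber 5, Green 7.
Every allocation lies between the lower and upper quota.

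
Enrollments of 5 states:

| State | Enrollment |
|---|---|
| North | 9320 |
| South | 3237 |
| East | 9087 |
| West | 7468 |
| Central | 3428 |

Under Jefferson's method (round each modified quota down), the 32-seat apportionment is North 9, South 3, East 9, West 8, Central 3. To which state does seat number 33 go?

North

Priority for the next seat is population ÷ (current seats + 1).
Priorities: North 932.000, South 809.250, East 908.700, West 829.778, Central 857.000.
Highest priority: North.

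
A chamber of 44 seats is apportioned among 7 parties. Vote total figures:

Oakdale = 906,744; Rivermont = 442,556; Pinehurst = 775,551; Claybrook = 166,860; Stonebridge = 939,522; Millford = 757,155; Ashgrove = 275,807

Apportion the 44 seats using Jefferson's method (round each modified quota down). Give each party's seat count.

Standard divisor 4264195/44 ≈ 96913.523; standard quotas: Oakdale 9.356, Rivermont 4.567, Pinehurst 8.003, Claybrook 1.722, Stonebridge 9.694, Millford 7.813, Ashgrove 2.846.
Rounding down gives 9, 4, 8, 1, 9, 7, 2 = 40 seats, so the divisor must be adjusted.
With modified divisor 89600: modified quotas Oakdale 10.120, Rivermont 4.939, Pinehurst 8.656, Claybrook 1.862, Stonebridge 10.486, Millford 8.450, Ashgrove 3.078.
Rounding down: Oakdale 10, Rivermont 4, Pinehurst 8, Claybrook 1, Stonebridge 10, Millford 8, Ashgrove 3 (total 44).

Oakdale: 10, Rivermont: 4, Pinehurst: 8, Claybrook: 1, Stonebridge: 10, Millford: 8, Ashgrove: 3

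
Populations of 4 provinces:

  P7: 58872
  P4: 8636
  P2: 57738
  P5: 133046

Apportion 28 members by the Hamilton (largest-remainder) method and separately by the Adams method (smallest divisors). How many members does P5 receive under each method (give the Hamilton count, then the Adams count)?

15 and 14

Hamilton: P7 6, P4 1, P2 6, P5 15.
Adams: P7 7, P4 1, P2 6, P5 14.
P5 gets 15 under Hamilton and 14 under Adams.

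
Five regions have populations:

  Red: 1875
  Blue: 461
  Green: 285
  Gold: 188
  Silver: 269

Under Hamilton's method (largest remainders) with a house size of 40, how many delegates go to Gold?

Standard divisor: 3078 ÷ 40 ≈ 76.95.
Standard quotas: Red 24.366, Blue 5.991, Green 3.704, Gold 2.443, Silver 3.496.
Lower quotas: Red 24, Blue 5, Green 3, Gold 2, Silver 3 (sum 37, leaving 3 seats).
Remainders in descending order: Blue 0.991, Green 0.704, Silver 0.496, Gold 0.443, Red 0.366.
Largest remainders: Blue, Green, Silver receive the extra seats.
Gold receives 2.

2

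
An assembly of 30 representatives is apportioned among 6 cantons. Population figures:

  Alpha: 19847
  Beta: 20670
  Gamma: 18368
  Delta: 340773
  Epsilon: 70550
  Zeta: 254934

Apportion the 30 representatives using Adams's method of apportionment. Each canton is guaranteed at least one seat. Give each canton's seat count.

Alpha=1; Beta=1; Gamma=1; Delta=14; Epsilon=3; Zeta=10

Standard divisor 725142/30 ≈ 24171.4; standard quotas: Alpha 0.821, Beta 0.855, Gamma 0.760, Delta 14.098, Epsilon 2.919, Zeta 10.547.
Rounding up gives 1, 1, 1, 15, 3, 11 = 32 seats, so the divisor must be adjusted.
With modified divisor 25900: modified quotas Alpha 0.766, Beta 0.798, Gamma 0.709, Delta 13.157, Epsilon 2.724, Zeta 9.843.
Rounding up: Alpha 1, Beta 1, Gamma 1, Delta 14, Epsilon 3, Zeta 10 (total 30).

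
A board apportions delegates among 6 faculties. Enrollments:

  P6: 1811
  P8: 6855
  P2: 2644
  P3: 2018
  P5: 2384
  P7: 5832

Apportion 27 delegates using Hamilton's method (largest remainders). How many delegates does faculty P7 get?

7

Total 21544; standard divisor 21544/27 ≈ 797.926.
Standard quotas: P6 2.2696, P8 8.5910, P2 3.3136, P3 2.5291, P5 2.9877, P7 7.3089.
Lower quotas: P6 2, P8 8, P2 3, P3 2, P5 2, P7 7 (sum 24, leaving 3 seats).
Remainders in descending order: P5 0.9877, P8 0.5910, P3 0.5291, P2 0.3136, P7 0.3089, P6 0.2696.
Largest remainders: P5, P8, P3 receive the extra seats.
P7 receives 7.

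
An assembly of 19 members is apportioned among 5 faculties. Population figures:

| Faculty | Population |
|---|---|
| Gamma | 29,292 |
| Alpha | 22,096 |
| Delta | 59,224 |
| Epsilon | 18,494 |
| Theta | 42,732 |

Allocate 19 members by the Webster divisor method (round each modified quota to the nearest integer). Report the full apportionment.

Gamma 3; Alpha 2; Delta 7; Epsilon 2; Theta 5

Standard divisor 171838/19 ≈ 9044.105; standard quotas: Gamma 3.239, Alpha 2.443, Delta 6.548, Epsilon 2.045, Theta 4.725.
Rounding to the nearest integer gives Gamma 3, Alpha 2, Delta 7, Epsilon 2, Theta 5 — total 19, matching the house size, so no adjustment is needed.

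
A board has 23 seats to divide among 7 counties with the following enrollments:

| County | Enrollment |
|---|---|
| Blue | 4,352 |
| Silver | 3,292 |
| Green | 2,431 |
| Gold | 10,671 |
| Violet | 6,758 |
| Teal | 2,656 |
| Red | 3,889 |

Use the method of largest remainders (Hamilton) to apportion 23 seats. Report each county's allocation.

Blue 3; Silver 2; Green 2; Gold 7; Violet 4; Teal 2; Red 3

Total 34049; standard divisor 34049/23 ≈ 1480.391.
Standard quotas: Blue 2.9398, Silver 2.2237, Green 1.6421, Gold 7.2082, Violet 4.5650, Teal 1.7941, Red 2.6270.
Lower quotas: Blue 2, Silver 2, Green 1, Gold 7, Violet 4, Teal 1, Red 2 (sum 19, leaving 4 seats).
Remainders in descending order: Blue 0.9398, Teal 0.7941, Green 0.6421, Red 0.6270, Violet 0.5650, Silver 0.2237, Gold 0.2082.
The surplus seats go to Blue, Teal, Green, Red.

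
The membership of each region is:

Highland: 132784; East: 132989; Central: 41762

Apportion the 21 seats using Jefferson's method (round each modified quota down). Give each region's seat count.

Standard divisor 307535/21 ≈ 14644.524; standard quotas: Highland 9.067, East 9.081, Central 2.852.
Rounding down gives 9, 9, 2 = 20 seats, so the divisor must be adjusted.
With modified divisor 13600: modified quotas Highland 9.764, East 9.779, Central 3.071.
Rounding down: Highland 9, East 9, Central 3 (total 21).

Highland 9, East 9, Central 3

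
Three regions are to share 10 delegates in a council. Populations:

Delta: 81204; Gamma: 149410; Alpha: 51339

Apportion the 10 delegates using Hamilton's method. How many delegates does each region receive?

The standard divisor is 281953/10 ≈ 28195.3.
Standard quotas: Delta 2.8801, Gamma 5.2991, Alpha 1.8208.
Lower quotas: Delta 2, Gamma 5, Alpha 1 (sum 8, leaving 2 seats).
Remainders in descending order: Delta 0.8801, Alpha 0.8208, Gamma 0.2991.
The surplus seats go to Delta, Alpha.

Delta: 3; Gamma: 5; Alpha: 2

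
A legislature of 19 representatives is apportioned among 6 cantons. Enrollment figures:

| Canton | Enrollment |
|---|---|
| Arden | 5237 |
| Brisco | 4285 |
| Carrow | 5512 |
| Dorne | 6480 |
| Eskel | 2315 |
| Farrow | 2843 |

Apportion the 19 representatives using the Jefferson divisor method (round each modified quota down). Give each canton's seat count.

Standard divisor 26672/19 ≈ 1403.789; standard quotas: Arden 3.731, Brisco 3.052, Carrow 3.927, Dorne 4.616, Eskel 1.649, Farrow 2.025.
Rounding down gives 3, 3, 3, 4, 1, 2 = 16 seats, so the divisor must be adjusted.
With modified divisor 1200: modified quotas Arden 4.364, Brisco 3.571, Carrow 4.593, Dorne 5.400, Eskel 1.929, Farrow 2.369.
Rounding down: Arden 4, Brisco 3, Carrow 4, Dorne 5, Eskel 1, Farrow 2 (total 19).

Arden 4; Brisco 3; Carrow 4; Dorne 5; Eskel 1; Farrow 2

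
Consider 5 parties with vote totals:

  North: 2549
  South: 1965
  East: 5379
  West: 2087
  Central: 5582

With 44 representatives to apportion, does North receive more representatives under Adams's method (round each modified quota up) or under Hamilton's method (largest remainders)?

Adams

Adams: North 7, South 5, East 13, West 5, Central 14.
Hamilton: North 6, South 5, East 14, West 5, Central 14.
North gets 7 under Adams and 6 under Hamilton.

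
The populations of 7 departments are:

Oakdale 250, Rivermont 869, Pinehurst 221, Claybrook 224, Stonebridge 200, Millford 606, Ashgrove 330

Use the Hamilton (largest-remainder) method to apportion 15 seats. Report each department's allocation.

Total 2700; standard divisor 2700/15 = 180.
Standard quotas: Oakdale 1.389, Rivermont 4.828, Pinehurst 1.228, Claybrook 1.244, Stonebridge 1.111, Millford 3.367, Ashgrove 1.833.
Lower quotas: Oakdale 1, Rivermont 4, Pinehurst 1, Claybrook 1, Stonebridge 1, Millford 3, Ashgrove 1 (sum 12, leaving 3 seats).
Remainders in descending order: Ashgrove 0.833, Rivermont 0.828, Oakdale 0.389, Millford 0.367, Claybrook 0.244, Pinehurst 0.228, Stonebridge 0.111.
The surplus seats go to Ashgrove, Rivermont, Oakdale.

Oakdale=2, Rivermont=5, Pinehurst=1, Claybrook=1, Stonebridge=1, Millford=3, Ashgrove=2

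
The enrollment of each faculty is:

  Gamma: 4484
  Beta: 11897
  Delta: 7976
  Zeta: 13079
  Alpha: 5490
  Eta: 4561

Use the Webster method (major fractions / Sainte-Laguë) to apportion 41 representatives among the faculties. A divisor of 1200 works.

Gamma 4, Beta 10, Delta 7, Zeta 11, Alpha 5, Eta 4

With modified divisor 1200: modified quotas Gamma 3.737, Beta 9.914, Delta 6.647, Zeta 10.899, Alpha 4.575, Eta 3.801.
Rounding to the nearest integer: Gamma 4, Beta 10, Delta 7, Zeta 11, Alpha 5, Eta 4 (total 41).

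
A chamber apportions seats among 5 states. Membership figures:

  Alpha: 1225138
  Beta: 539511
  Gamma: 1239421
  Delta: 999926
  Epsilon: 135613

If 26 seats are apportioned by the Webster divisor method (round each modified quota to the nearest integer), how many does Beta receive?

Standard divisor 4139609/26 ≈ 159215.731; standard quotas: Alpha 7.695, Beta 3.389, Gamma 7.785, Delta 6.280, Epsilon 0.852.
Rounding to the nearest integer gives Alpha 8, Beta 3, Gamma 8, Delta 6, Epsilon 1 — total 26, matching the house size, so no adjustment is needed.
Beta receives 3.

3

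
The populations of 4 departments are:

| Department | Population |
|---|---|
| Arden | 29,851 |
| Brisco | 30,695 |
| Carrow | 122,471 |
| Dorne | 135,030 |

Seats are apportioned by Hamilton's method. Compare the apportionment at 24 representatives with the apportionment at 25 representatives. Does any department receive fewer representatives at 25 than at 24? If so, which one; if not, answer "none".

At 24 seats: Arden 2, Brisco 3, Carrow 9, Dorne 10.
At 25 seats: Arden 2, Brisco 2, Carrow 10, Dorne 11.
Brisco drops from 3 to 2.

Brisco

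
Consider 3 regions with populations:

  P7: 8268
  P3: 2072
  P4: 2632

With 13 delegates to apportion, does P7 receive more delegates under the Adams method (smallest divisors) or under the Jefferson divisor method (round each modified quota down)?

Jefferson

Adams: P7 8, P3 2, P4 3.
Jefferson: P7 9, P3 2, P4 2.
P7 gets 8 under Adams and 9 under Jefferson.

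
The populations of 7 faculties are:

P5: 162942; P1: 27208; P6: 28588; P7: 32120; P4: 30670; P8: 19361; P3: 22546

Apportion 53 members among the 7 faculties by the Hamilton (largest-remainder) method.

Total 323435; standard divisor 323435/53 ≈ 6102.547.
Standard quotas: P5 26.7007, P1 4.4585, P6 4.6846, P7 5.2634, P4 5.0258, P8 3.1726, P3 3.6945.
Lower quotas: P5 26, P1 4, P6 4, P7 5, P4 5, P8 3, P3 3 (sum 50, leaving 3 seats).
Remainders in descending order: P5 0.7007, P3 0.6945, P6 0.6846, P1 0.4585, P7 0.2634, P8 0.1726, P4 0.0258.
The surplus seats go to P5, P3, P6.

P5 27; P1 4; P6 5; P7 5; P4 5; P8 3; P3 4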